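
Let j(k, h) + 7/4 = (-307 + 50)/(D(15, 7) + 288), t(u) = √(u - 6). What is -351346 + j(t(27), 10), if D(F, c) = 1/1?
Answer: -406159027/1156 ≈ -3.5135e+5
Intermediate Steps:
D(F, c) = 1
t(u) = √(-6 + u)
j(k, h) = -3051/1156 (j(k, h) = -7/4 + (-307 + 50)/(1 + 288) = -7/4 - 257/289 = -3051/1156)
-351346 + j(t(27), 10) = -351346 - 3051/1156 = -406159027/1156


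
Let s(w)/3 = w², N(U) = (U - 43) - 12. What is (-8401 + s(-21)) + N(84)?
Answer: -7049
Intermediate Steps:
N(U) = -55 + U (N(U) = (-43 + U) - 12 = -55 + U)
s(w) = 3*w²
(-8401 + s(-21)) + N(84) = (-8401 + 3*(-21)²) + (-55 + 84) = (-8401 + 3*441) + 29 = (-8401 + 1323) + 29 = -7078 + 29 = -7049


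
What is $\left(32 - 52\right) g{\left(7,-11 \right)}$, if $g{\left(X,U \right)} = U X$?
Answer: $1540$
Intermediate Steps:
$\left(32 - 52\right) g{\left(7,-11 \right)} = \left(32 - 52\right) \left(\left(-11\right) 7\right) = \left(-20\right) \left(-77\right) = 1540$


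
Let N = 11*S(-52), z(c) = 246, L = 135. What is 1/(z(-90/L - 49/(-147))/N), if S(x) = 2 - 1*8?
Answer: -11/41 ≈ -0.26829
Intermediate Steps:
S(x) = -6 (S(x) = 2 - 8 = -6)
N = -66 (N = 11*(-6) = -66)
1/(z(-90/L - 49/(-147))/N) = 1/(246/(-66)) = 1/(246*(-1/66)) = 1/(-41/11) = -11/41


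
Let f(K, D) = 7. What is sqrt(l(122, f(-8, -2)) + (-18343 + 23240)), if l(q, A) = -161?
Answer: 8*sqrt(74) ≈ 68.819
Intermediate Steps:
sqrt(l(122, f(-8, -2)) + (-18343 + 23240)) = sqrt(-161 + (-18343 + 23240)) = sqrt(-161 + 4897) = sqrt(4736) = 8*sqrt(74)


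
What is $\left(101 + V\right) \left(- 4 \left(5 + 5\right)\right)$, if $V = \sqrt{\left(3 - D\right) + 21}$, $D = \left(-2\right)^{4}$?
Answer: $-4040 - 80 \sqrt{2} \approx -4153.1$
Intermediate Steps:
$D = 16$
$V = 2 \sqrt{2}$ ($V = \sqrt{\left(3 - 16\right) + 21} = \sqrt{-13 + 21} = \sqrt{8} = 2 \sqrt{2} \approx 2.8284$)
$\left(101 + V\right) \left(- 4 \left(5 + 5\right)\right) = \left(101 + 2 \sqrt{2}\right) \left(- 4 \left(5 + 5\right)\right) = \left(101 + 2 \sqrt{2}\right) \left(\left(-4\right) 10\right) = \left(101 + 2 \sqrt{2}\right) \left(-40\right) = -4040 - 80 \sqrt{2}$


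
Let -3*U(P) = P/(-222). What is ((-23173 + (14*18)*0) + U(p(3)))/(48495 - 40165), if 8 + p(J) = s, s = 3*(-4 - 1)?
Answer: -15433241/5547780 ≈ -2.7819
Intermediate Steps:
s = -15 (s = 3*(-5) = -15)
p(J) = -23 (p(J) = -8 - 15 = -23)
U(P) = P/666 (U(P) = -P/(3*(-222)) = -P*(-1)/(3*222) = -(-1)*P/666 = P/666)
((-23173 + (14*18)*0) + U(p(3)))/(48495 - 40165) = ((-23173 + (14*18)*0) + (1/666)*(-23))/(48495 - 40165) = ((-23173 + 252*0) - 23/666)/8330 = ((-23173 + 0) - 23/666)*(1/8330) = (-23173 - 23/666)*(1/8330) = -15433241/666*1/8330 = -15433241/5547780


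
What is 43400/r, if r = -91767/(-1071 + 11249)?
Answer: -441725200/91767 ≈ -4813.6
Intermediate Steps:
r = -91767/10178 ≈ -9.0162
43400/r = 43400/(-91767/10178) = 43400*(-10178/91767) = -441725200/91767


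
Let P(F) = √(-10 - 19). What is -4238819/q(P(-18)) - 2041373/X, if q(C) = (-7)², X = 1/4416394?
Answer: -441759870217957/49 ≈ -9.0155e+12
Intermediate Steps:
P(F) = I*√29 (P(F) = √(-29) = I*√29)
X = 1/4416394 ≈ 2.2643e-7
q(C) = 49
-4238819/q(P(-18)) - 2041373/X = -4238819/49 - 2041373/1/4416394 = -4238819*1/49 - 2041373*4416394 = -4238819/49 - 9015507468962 = -441759870217957/49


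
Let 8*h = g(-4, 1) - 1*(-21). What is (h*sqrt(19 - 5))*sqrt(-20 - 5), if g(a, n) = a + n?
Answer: 45*I*sqrt(14)/4 ≈ 42.094*I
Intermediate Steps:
h = 9/4 (h = ((-4 + 1) - 1*(-21))/8 = (-3 + 21)/8 = (1/8)*18 = 9/4 ≈ 2.2500)
(h*sqrt(19 - 5))*sqrt(-20 - 5) = (9*sqrt(19 - 5)/4)*sqrt(-20 - 5) = (9*sqrt(14)/4)*sqrt(-25) = (9*sqrt(14)/4)*(5*I) = 45*I*sqrt(14)/4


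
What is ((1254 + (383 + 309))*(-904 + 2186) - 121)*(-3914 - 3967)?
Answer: -19660344531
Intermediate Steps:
((1254 + (383 + 309))*(-904 + 2186) - 121)*(-3914 - 3967) = ((1254 + 692)*1282 - 121)*(-7881) = (1946*1282 - 121)*(-7881) = (2494772 - 121)*(-7881) = 2494651*(-7881) = -19660344531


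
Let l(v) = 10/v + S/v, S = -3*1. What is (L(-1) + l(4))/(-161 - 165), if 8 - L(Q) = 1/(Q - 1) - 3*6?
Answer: -113/1304 ≈ -0.086656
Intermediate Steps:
S = -3
L(Q) = 26 - 1/(-1 + Q) (L(Q) = 8 - (1/(Q - 1) - 3*6) = 8 - (1/(-1 + Q) - 18) = 8 - (-18 + 1/(-1 + Q)) = 8 + (18 - 1/(-1 + Q)) = 26 - 1/(-1 + Q))
l(v) = 7/v (l(v) = 10/v - 3/v = 7/v)
(L(-1) + l(4))/(-161 - 165) = ((-27 + 26*(-1))/(-1 - 1) + 7/4)/(-161 - 165) = ((-27 - 26)/(-2) + 7*(¼))/(-326) = (-½*(-53) + 7/4)*(-1/326) = (53/2 + 7/4)*(-1/326) = (113/4)*(-1/326) = -113/1304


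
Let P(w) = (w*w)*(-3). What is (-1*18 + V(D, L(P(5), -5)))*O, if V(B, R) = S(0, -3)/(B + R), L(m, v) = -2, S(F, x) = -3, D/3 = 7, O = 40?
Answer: -13800/19 ≈ -726.32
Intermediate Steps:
D = 21 (D = 3*7 = 21)
P(w) = -3*w² (P(w) = w²*(-3) = -3*w²)
V(B, R) = -3/(B + R)
(-1*18 + V(D, L(P(5), -5)))*O = (-1*18 - 3/(21 - 2))*40 = (-18 - 3/19)*40 = -345/19*40 = -13800/19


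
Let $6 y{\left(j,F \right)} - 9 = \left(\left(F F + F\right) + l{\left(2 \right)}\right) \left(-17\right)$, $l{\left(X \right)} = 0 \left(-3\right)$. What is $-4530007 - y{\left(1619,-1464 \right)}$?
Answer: $\frac{3077031}{2} \approx 1.5385 \cdot 10^{6}$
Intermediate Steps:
$l{\left(X \right)} = 0$
$y{\left(j,F \right)} = \frac{3}{2} - \frac{17 F}{6} - \frac{17 F^{2}}{6}$ ($y{\left(j,F \right)} = \frac{3}{2} + \frac{\left(\left(F F + F\right) + 0\right) \left(-17\right)}{6} = \frac{3}{2} + \frac{\left(\left(F^{2} + F\right) + 0\right) \left(-17\right)}{6} = \frac{3}{2} + \frac{\left(\left(F + F^{2}\right) + 0\right) \left(-17\right)}{6} = \frac{3}{2} + \frac{\left(F + F^{2}\right) \left(-17\right)}{6} = \frac{3}{2} + \frac{- 17 F - 17 F^{2}}{6} = \frac{3}{2} - \left(\frac{17 F}{6} + \frac{17 F^{2}}{6}\right) = \frac{3}{2} - \frac{17 F}{6} - \frac{17 F^{2}}{6}$)
$-4530007 - y{\left(1619,-1464 \right)} = -4530007 - \left(\frac{3}{2} - -4148 - \frac{17 \left(-1464\right)^{2}}{6}\right) = -4530007 - \left(\frac{3}{2} + 4148 - 6072672\right) = -4530007 - - \frac{12137045}{2} = -4530007 + \frac{12137045}{2} = \frac{3077031}{2}$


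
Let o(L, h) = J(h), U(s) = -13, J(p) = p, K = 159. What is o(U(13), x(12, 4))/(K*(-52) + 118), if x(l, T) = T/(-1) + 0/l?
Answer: 2/4075 ≈ 0.00049080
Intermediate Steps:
x(l, T) = -T (x(l, T) = T*(-1) + 0 = -T + 0 = -T)
o(L, h) = h
o(U(13), x(12, 4))/(K*(-52) + 118) = (-1*4)/(159*(-52) + 118) = -4/(-8268 + 118) = -4/(-8150) = -4*(-1/8150) = 2/4075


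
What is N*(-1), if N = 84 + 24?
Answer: -108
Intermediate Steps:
N = 108
N*(-1) = 108*(-1) = -108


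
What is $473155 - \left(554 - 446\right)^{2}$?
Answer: $461491$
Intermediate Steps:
$473155 - \left(554 - 446\right)^{2} = 473155 - 108^{2} = 473155 - 11664 = 461491$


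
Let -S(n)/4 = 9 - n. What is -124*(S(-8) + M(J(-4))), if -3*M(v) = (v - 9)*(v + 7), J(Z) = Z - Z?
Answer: 5828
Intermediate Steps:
J(Z) = 0
M(v) = -(-9 + v)*(7 + v)/3 (M(v) = -(v - 9)*(v + 7)/3 = -(-9 + v)*(7 + v)/3)
S(n) = -36 + 4*n (S(n) = -4*(9 - n) = -36 + 4*n)
-124*(S(-8) + M(J(-4))) = -124*((-36 + 4*(-8)) + (21 - 1/3*0**2 + (2/3)*0)) = -124*((-36 - 32) + (21 - 1/3*0 + 0)) = -124*(-68 + (21 + 0 + 0)) = -124*(-68 + 21) = -124*(-47) = 5828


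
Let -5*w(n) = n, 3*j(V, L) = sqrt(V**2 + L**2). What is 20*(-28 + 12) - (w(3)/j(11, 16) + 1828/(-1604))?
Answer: -127863/401 + 9*sqrt(377)/1885 ≈ -318.77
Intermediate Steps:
j(V, L) = sqrt(L**2 + V**2)/3 (j(V, L) = sqrt(V**2 + L**2)/3 = sqrt(L**2 + V**2)/3)
w(n) = -n/5
20*(-28 + 12) - (w(3)/j(11, 16) + 1828/(-1604)) = 20*(-28 + 12) - ((-1/5*3)/((sqrt(16**2 + 11**2)/3)) + 1828/(-1604)) = 20*(-16) - (-3*3/sqrt(256 + 121)/5 + 1828*(-1/1604)) = -320 - (-3*3*sqrt(377)/377/5 - 457/401) = -320 - (-9*sqrt(377)/1885 - 457/401) = -320 - (-457/401 - 9*sqrt(377)/1885) = -320 + (457/401 + 9*sqrt(377)/1885) = -127863/401 + 9*sqrt(377)/1885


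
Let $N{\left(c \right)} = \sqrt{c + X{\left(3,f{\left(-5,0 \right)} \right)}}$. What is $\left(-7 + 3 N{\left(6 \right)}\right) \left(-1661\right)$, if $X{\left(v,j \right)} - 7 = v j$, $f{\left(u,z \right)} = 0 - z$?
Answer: $11627 - 4983 \sqrt{13} \approx -6339.5$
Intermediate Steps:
$f{\left(u,z \right)} = - z$
$X{\left(v,j \right)} = 7 + j v$ ($X{\left(v,j \right)} = 7 + v j = 7 + j v$)
$N{\left(c \right)} = \sqrt{7 + c}$ ($N{\left(c \right)} = \sqrt{c + \left(7 + \left(-1\right) 0 \cdot 3\right)} = \sqrt{c + \left(7 + 0 \cdot 3\right)} = \sqrt{c + \left(7 + 0\right)} = \sqrt{c + 7} = \sqrt{7 + c}$)
$\left(-7 + 3 N{\left(6 \right)}\right) \left(-1661\right) = \left(-7 + 3 \sqrt{7 + 6}\right) \left(-1661\right) = \left(-7 + 3 \sqrt{13}\right) \left(-1661\right) = 11627 - 4983 \sqrt{13}$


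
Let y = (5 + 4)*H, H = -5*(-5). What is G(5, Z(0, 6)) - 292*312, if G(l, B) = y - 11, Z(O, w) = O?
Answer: -90890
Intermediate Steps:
H = 25
y = 225 (y = (5 + 4)*25 = 9*25 = 225)
G(l, B) = 214 (G(l, B) = 225 - 11 = 214)
G(5, Z(0, 6)) - 292*312 = 214 - 292*312 = 214 - 91104 = -90890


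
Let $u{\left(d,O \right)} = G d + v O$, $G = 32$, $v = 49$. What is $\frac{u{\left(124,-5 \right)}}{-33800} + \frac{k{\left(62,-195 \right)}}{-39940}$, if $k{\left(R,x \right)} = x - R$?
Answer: $- \frac{7000501}{67498600} \approx -0.10371$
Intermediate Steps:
$u{\left(d,O \right)} = 32 d + 49 O$
$\frac{u{\left(124,-5 \right)}}{-33800} + \frac{k{\left(62,-195 \right)}}{-39940} = \frac{32 \cdot 124 + 49 \left(-5\right)}{-33800} + \frac{-195 - 62}{-39940} = \left(3968 - 245\right) \left(- \frac{1}{33800}\right) + \left(-195 - 62\right) \left(- \frac{1}{39940}\right) = 3723 \left(- \frac{1}{33800}\right) - - \frac{257}{39940} = - \frac{3723}{33800} + \frac{257}{39940} = - \frac{7000501}{67498600}$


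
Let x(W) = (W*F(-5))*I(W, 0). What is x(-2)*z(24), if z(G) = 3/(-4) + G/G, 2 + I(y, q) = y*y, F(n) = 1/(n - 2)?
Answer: ⅐ ≈ 0.14286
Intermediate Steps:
F(n) = 1/(-2 + n)
I(y, q) = -2 + y² (I(y, q) = -2 + y*y = -2 + y²)
z(G) = ¼ (z(G) = 3*(-¼) + 1 = -¾ + 1 = ¼)
x(W) = -W*(-2 + W²)/7 (x(W) = (W/(-2 - 5))*(-2 + W²) = (W/(-7))*(-2 + W²) = (W*(-⅐))*(-2 + W²) = (-W/7)*(-2 + W²) = -W*(-2 + W²)/7)
x(-2)*z(24) = ((⅐)*(-2)*(2 - 1*(-2)²))*(¼) = ((⅐)*(-2)*(2 - 1*4))*(¼) = ((⅐)*(-2)*(2 - 4))*(¼) = ((⅐)*(-2)*(-2))*(¼) = (4/7)*(¼) = ⅐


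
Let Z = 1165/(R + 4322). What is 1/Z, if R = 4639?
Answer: 8961/1165 ≈ 7.6918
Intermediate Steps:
Z = 1165/8961 (Z = 1165/(4639 + 4322) = 1165/8961 ≈ 0.13001)
1/Z = 1/(1165/8961) = 8961/1165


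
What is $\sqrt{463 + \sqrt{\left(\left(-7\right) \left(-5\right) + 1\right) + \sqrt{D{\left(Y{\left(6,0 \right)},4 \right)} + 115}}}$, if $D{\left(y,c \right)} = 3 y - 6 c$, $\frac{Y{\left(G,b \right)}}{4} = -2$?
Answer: $\sqrt{463 + \sqrt{36 + \sqrt{67}}} \approx 21.671$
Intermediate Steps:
$Y{\left(G,b \right)} = -8$ ($Y{\left(G,b \right)} = 4 \left(-2\right) = -8$)
$D{\left(y,c \right)} = - 6 c + 3 y$
$\sqrt{463 + \sqrt{\left(\left(-7\right) \left(-5\right) + 1\right) + \sqrt{D{\left(Y{\left(6,0 \right)},4 \right)} + 115}}} = \sqrt{463 + \sqrt{\left(\left(-7\right) \left(-5\right) + 1\right) + \sqrt{\left(\left(-6\right) 4 + 3 \left(-8\right)\right) + 115}}} = \sqrt{463 + \sqrt{\left(35 + 1\right) + \sqrt{\left(-24 - 24\right) + 115}}} = \sqrt{463 + \sqrt{36 + \sqrt{-48 + 115}}} = \sqrt{463 + \sqrt{36 + \sqrt{67}}}$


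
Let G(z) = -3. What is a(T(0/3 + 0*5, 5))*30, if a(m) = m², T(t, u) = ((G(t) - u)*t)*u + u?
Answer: 750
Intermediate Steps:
T(t, u) = u + t*u*(-3 - u) (T(t, u) = ((-3 - u)*t)*u + u = (t*(-3 - u))*u + u = t*u*(-3 - u) + u = u + t*u*(-3 - u))
a(T(0/3 + 0*5, 5))*30 = (5*(1 - 3*(0/3 + 0*5) - 1*(0/3 + 0*5)*5))²*30 = (5*(1 - 3*(0*(⅓) + 0) - 1*(0*(⅓) + 0)*5))²*30 = (5*(1 - 3*(0 + 0) - 1*(0 + 0)*5))²*30 = (5*(1 - 3*0 - 1*0*5))²*30 = (5*(1 + 0 + 0))²*30 = (5*1)²*30 = 5²*30 = 25*30 = 750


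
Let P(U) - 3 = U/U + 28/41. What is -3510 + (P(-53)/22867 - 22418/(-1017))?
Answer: -3325715275580/953485299 ≈ -3488.0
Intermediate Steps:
P(U) = 192/41 (P(U) = 3 + (U/U + 28/41) = 3 + (1 + 28*(1/41)) = 3 + (1 + 28/41) = 3 + 69/41 = 192/41)
-3510 + (P(-53)/22867 - 22418/(-1017)) = -3510 + ((192/41)/22867 - 22418/(-1017)) = -3510 + ((192/41)*(1/22867) - 22418*(-1/1017)) = -3510 + (192/937547 + 22418/1017) = -3510 + 21018123910/953485299 = -3325715275580/953485299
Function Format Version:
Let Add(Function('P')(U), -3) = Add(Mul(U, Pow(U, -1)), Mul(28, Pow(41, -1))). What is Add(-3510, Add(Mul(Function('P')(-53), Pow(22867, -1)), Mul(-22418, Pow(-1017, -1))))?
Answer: Rational(-3325715275580, 953485299) ≈ -3488.0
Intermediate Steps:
Function('P')(U) = Rational(192, 41) (Function('P')(U) = Add(3, Add(Mul(U, Pow(U, -1)), Mul(28, Pow(41, -1)))) = Add(3, Add(1, Mul(28, Rational(1, 41)))) = Add(3, Add(1, Rational(28, 41))) = Add(3, Rational(69, 41)) = Rational(192, 41))
Add(-3510, Add(Mul(Function('P')(-53), Pow(22867, -1)), Mul(-22418, Pow(-1017, -1)))) = Add(-3510, Add(Mul(Rational(192, 41), Pow(22867, -1)), Mul(-22418, Pow(-1017, -1)))) = Add(-3510, Add(Mul(Rational(192, 41), Rational(1, 22867)), Mul(-22418, Rational(-1, 1017)))) = Add(-3510, Add(Rational(192, 937547), Rational(22418, 1017))) = Add(-3510, Rational(21018123910, 953485299)) = Rational(-3325715275580, 953485299)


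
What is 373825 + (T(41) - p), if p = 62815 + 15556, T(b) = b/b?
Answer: 295455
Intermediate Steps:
T(b) = 1
p = 78371
373825 + (T(41) - p) = 373825 + (1 - 1*78371) = 373825 + (1 - 78371) = 373825 - 78370 = 295455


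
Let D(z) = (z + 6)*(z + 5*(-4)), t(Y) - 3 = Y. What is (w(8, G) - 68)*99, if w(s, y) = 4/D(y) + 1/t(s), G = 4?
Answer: -269019/40 ≈ -6725.5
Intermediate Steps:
t(Y) = 3 + Y
D(z) = (-20 + z)*(6 + z) (D(z) = (6 + z)*(z - 20) = (6 + z)*(-20 + z) = (-20 + z)*(6 + z))
w(s, y) = 1/(3 + s) + 4/(-120 + y**2 - 14*y) (w(s, y) = 4/(-120 + y**2 - 14*y) + 1/(3 + s) = 1/(3 + s) + 4/(-120 + y**2 - 14*y))
(w(8, G) - 68)*99 = ((108 - 1*4**2 - 4*8 + 14*4)/((3 + 8)*(120 - 1*4**2 + 14*4)) - 68)*99 = ((108 - 1*16 - 32 + 56)/(11*(120 - 1*16 + 56)) - 68)*99 = ((108 - 16 - 32 + 56)/(11*(120 - 16 + 56)) - 68)*99 = ((1/11)*116/160 - 68)*99 = ((1/11)*(1/160)*116 - 68)*99 = (29/440 - 68)*99 = -29891/440*99 = -269019/40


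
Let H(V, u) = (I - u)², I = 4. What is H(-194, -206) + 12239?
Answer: 56339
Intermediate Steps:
H(V, u) = (4 - u)²
H(-194, -206) + 12239 = (-4 - 206)² + 12239 = (-210)² + 12239 = 44100 + 12239 = 56339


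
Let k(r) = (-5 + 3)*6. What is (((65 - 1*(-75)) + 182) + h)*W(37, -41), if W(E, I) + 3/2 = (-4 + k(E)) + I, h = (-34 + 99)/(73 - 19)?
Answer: -226889/12 ≈ -18907.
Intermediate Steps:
k(r) = -12 (k(r) = -2*6 = -12)
h = 65/54 ≈ 1.2037
W(E, I) = -35/2 + I (W(E, I) = -3/2 + ((-4 - 12) + I) = -3/2 + (-16 + I) = -35/2 + I)
(((65 - 1*(-75)) + 182) + h)*W(37, -41) = (((65 - 1*(-75)) + 182) + 65/54)*(-35/2 - 41) = (((65 + 75) + 182) + 65/54)*(-117/2) = ((140 + 182) + 65/54)*(-117/2) = (322 + 65/54)*(-117/2) = (17453/54)*(-117/2) = -226889/12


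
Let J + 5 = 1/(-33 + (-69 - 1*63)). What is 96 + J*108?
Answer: -24456/55 ≈ -444.65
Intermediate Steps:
J = -826/165 (J = -5 + 1/(-33 + (-69 - 1*63)) = -5 + 1/(-33 + (-69 - 63)) = -5 + 1/(-33 - 132) = -5 + 1/(-165) = -5 - 1/165 = -826/165 ≈ -5.0061)
96 + J*108 = 96 - 826/165*108 = 96 - 29736/55 = -24456/55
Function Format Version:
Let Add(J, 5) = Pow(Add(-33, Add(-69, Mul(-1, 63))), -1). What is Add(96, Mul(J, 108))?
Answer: Rational(-24456, 55) ≈ -444.65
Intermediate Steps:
J = Rational(-826, 165) (J = Add(-5, Pow(Add(-33, Add(-69, Mul(-1, 63))), -1)) = Add(-5, Pow(Add(-33, Add(-69, -63)), -1)) = Add(-5, Pow(Add(-33, -132), -1)) = Add(-5, Pow(-165, -1)) = Add(-5, Rational(-1, 165)) = Rational(-826, 165) ≈ -5.0061)
Add(96, Mul(J, 108)) = Add(96, Mul(Rational(-826, 165), 108)) = Add(96, Rational(-29736, 55)) = Rational(-24456, 55)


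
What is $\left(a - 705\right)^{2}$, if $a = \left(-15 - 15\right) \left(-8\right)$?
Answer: $216225$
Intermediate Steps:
$a = 240$ ($a = \left(-30\right) \left(-8\right) = 240$)
$\left(a - 705\right)^{2} = \left(240 - 705\right)^{2} = \left(-465\right)^{2} = 216225$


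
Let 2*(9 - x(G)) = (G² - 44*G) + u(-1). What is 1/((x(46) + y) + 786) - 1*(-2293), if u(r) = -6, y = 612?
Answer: 3127653/1364 ≈ 2293.0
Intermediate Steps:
x(G) = 12 + 22*G - G²/2 (x(G) = 9 - ((G² - 44*G) - 6)/2 = 9 - (-6 + G² - 44*G)/2 = 9 + (3 + 22*G - G²/2) = 12 + 22*G - G²/2)
1/((x(46) + y) + 786) - 1*(-2293) = 1/(((12 + 22*46 - ½*46²) + 612) + 786) - 1*(-2293) = 1/(((12 + 1012 - ½*2116) + 612) + 786) + 2293 = 1/(((12 + 1012 - 1058) + 612) + 786) + 2293 = 1/((-34 + 612) + 786) + 2293 = 1/(578 + 786) + 2293 = 1/1364 + 2293 = 3127653/1364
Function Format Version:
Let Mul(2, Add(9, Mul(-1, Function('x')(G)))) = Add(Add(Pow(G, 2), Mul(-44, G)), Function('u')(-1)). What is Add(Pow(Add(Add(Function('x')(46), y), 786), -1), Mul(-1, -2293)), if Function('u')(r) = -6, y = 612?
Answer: Rational(3127653, 1364) ≈ 2293.0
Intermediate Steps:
Function('x')(G) = Add(12, Mul(22, G), Mul(Rational(-1, 2), Pow(G, 2))) (Function('x')(G) = Add(9, Mul(Rational(-1, 2), Add(Add(Pow(G, 2), Mul(-44, G)), -6))) = Add(9, Mul(Rational(-1, 2), Add(-6, Pow(G, 2), Mul(-44, G)))) = Add(9, Add(3, Mul(22, G), Mul(Rational(-1, 2), Pow(G, 2)))) = Add(12, Mul(22, G), Mul(Rational(-1, 2), Pow(G, 2))))
Add(Pow(Add(Add(Function('x')(46), y), 786), -1), Mul(-1, -2293)) = Add(Pow(Add(Add(Add(12, Mul(22, 46), Mul(Rational(-1, 2), Pow(46, 2))), 612), 786), -1), Mul(-1, -2293)) = Add(Pow(Add(Add(Add(12, 1012, Mul(Rational(-1, 2), 2116)), 612), 786), -1), 2293) = Add(Pow(Add(Add(Add(12, 1012, -1058), 612), 786), -1), 2293) = Add(Pow(Add(Add(-34, 612), 786), -1), 2293) = Add(Pow(Add(578, 786), -1), 2293) = Add(Pow(1364, -1), 2293) = Add(Rational(1, 1364), 2293) = Rational(3127653, 1364)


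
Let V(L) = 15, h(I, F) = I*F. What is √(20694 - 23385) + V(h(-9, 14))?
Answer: 15 + 3*I*√299 ≈ 15.0 + 51.875*I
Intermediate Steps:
h(I, F) = F*I
√(20694 - 23385) + V(h(-9, 14)) = √(20694 - 23385) + 15 = √(-2691) + 15 = 3*I*√299 + 15 = 15 + 3*I*√299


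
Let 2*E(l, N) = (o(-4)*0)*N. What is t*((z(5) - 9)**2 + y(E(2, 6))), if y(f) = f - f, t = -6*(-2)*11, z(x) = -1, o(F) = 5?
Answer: 13200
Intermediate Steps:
E(l, N) = 0 (E(l, N) = ((5*0)*N)/2 = (0*N)/2 = (1/2)*0 = 0)
t = 132 (t = 12*11 = 132)
y(f) = 0
t*((z(5) - 9)**2 + y(E(2, 6))) = 132*((-1 - 9)**2 + 0) = 132*((-10)**2 + 0) = 132*(100 + 0) = 132*100 = 13200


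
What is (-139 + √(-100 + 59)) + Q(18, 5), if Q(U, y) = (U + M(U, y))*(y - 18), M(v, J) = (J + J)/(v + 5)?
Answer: -8709/23 + I*√41 ≈ -378.65 + 6.4031*I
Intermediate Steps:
M(v, J) = 2*J/(5 + v) (M(v, J) = (2*J)/(5 + v) = 2*J/(5 + v))
Q(U, y) = (-18 + y)*(U + 2*y/(5 + U)) (Q(U, y) = (U + 2*y/(5 + U))*(y - 18) = (U + 2*y/(5 + U))*(-18 + y) = (-18 + y)*(U + 2*y/(5 + U)))
(-139 + √(-100 + 59)) + Q(18, 5) = (-139 + √(-100 + 59)) + (-36*5 + 2*5² + 18*(-18 + 5)*(5 + 18))/(5 + 18) = (-139 + √(-41)) + (-180 + 2*25 + 18*(-13)*23)/23 = (-139 + I*√41) + (-180 + 50 - 5382)/23 = (-139 + I*√41) + (1/23)*(-5512) = (-139 + I*√41) - 5512/23 = -8709/23 + I*√41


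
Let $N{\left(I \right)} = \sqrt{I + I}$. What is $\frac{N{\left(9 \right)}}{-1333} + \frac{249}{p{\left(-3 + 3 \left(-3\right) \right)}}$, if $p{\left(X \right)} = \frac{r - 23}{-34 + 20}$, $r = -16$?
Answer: $\frac{1162}{13} - \frac{3 \sqrt{2}}{1333} \approx 89.381$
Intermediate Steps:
$N{\left(I \right)} = \sqrt{2} \sqrt{I}$ ($N{\left(I \right)} = \sqrt{2 I} = \sqrt{2} \sqrt{I}$)
$p{\left(X \right)} = \frac{39}{14}$ ($p{\left(X \right)} = \frac{-16 - 23}{-34 + 20} = - \frac{39}{-14} = \left(-39\right) \left(- \frac{1}{14}\right) = \frac{39}{14}$)
$\frac{N{\left(9 \right)}}{-1333} + \frac{249}{p{\left(-3 + 3 \left(-3\right) \right)}} = \frac{\sqrt{2} \sqrt{9}}{-1333} + \frac{249}{\frac{39}{14}} = \sqrt{2} \cdot 3 \left(- \frac{1}{1333}\right) + 249 \cdot \frac{14}{39} = 3 \sqrt{2} \left(- \frac{1}{1333}\right) + \frac{1162}{13} = - \frac{3 \sqrt{2}}{1333} + \frac{1162}{13} = \frac{1162}{13} - \frac{3 \sqrt{2}}{1333}$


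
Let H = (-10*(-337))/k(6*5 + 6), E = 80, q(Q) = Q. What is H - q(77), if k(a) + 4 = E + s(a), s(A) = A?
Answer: -2627/56 ≈ -46.911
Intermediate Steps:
k(a) = 76 + a (k(a) = -4 + (80 + a) = 76 + a)
H = 1685/56 (H = (-10*(-337))/(76 + (6*5 + 6)) = 3370/(76 + (30 + 6)) = 3370/(76 + 36) = 3370/112 = 3370*(1/112) = 1685/56 ≈ 30.089)
H - q(77) = 1685/56 - 1*77 = 1685/56 - 77 = -2627/56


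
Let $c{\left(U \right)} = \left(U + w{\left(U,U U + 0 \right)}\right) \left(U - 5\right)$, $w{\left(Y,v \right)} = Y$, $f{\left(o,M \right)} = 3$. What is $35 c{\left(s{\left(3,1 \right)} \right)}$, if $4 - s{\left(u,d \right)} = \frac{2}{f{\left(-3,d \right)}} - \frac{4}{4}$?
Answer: $- \frac{1820}{9} \approx -202.22$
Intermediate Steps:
$s{\left(u,d \right)} = \frac{13}{3}$ ($s{\left(u,d \right)} = 4 - \left(\frac{2}{3} - \frac{4}{4}\right) = 4 - \left(2 \cdot \frac{1}{3} - 1\right) = 4 - \left(\frac{2}{3} - 1\right) = 4 - - \frac{1}{3} = 4 + \frac{1}{3} = \frac{13}{3}$)
$c{\left(U \right)} = 2 U \left(-5 + U\right)$ ($c{\left(U \right)} = \left(U + U\right) \left(U - 5\right) = 2 U \left(-5 + U\right)$)
$35 c{\left(s{\left(3,1 \right)} \right)} = 35 \cdot 2 \cdot \frac{13}{3} \left(-5 + \frac{13}{3}\right) = 35 \cdot 2 \cdot \frac{13}{3} \left(- \frac{2}{3}\right) = 35 \left(- \frac{52}{9}\right) = - \frac{1820}{9}$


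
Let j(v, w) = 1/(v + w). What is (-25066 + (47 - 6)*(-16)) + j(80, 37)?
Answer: -3009473/117 ≈ -25722.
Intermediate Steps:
(-25066 + (47 - 6)*(-16)) + j(80, 37) = (-25066 + (47 - 6)*(-16)) + 1/(80 + 37) = (-25066 + 41*(-16)) + 1/117 = (-25066 - 656) + 1/117 = -25722 + 1/117 = -3009473/117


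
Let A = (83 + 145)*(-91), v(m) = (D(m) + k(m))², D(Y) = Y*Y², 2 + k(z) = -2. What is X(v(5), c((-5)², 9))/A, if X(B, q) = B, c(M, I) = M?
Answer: -14641/20748 ≈ -0.70566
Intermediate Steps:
k(z) = -4 (k(z) = -2 - 2 = -4)
D(Y) = Y³
v(m) = (-4 + m³)² (v(m) = (m³ - 4)² = (-4 + m³)²)
A = -20748 (A = 228*(-91) = -20748)
X(v(5), c((-5)², 9))/A = (-4 + 5³)²/(-20748) = (-4 + 125)²*(-1/20748) = 121²*(-1/20748) = 14641*(-1/20748) = -14641/20748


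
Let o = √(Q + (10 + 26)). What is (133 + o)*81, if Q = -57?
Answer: 10773 + 81*I*√21 ≈ 10773.0 + 371.19*I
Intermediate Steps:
o = I*√21 (o = √(-57 + (10 + 26)) = √(-57 + 36) = √(-21) = I*√21 ≈ 4.5826*I)
(133 + o)*81 = (133 + I*√21)*81 = 10773 + 81*I*√21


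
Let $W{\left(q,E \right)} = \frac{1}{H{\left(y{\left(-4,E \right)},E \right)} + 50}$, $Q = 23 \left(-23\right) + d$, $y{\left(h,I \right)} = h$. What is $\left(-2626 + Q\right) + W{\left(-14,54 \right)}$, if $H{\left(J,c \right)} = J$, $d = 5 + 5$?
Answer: $- \frac{144669}{46} \approx -3145.0$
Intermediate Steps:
$d = 10$
$Q = -519$ ($Q = 23 \left(-23\right) + 10 = -529 + 10 = -519$)
$W{\left(q,E \right)} = \frac{1}{46}$ ($W{\left(q,E \right)} = \frac{1}{-4 + 50} = \frac{1}{46}$)
$\left(-2626 + Q\right) + W{\left(-14,54 \right)} = \left(-2626 - 519\right) + \frac{1}{46} = -3145 + \frac{1}{46} = - \frac{144669}{46}$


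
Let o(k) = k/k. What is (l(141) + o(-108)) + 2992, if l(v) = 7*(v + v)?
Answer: 4967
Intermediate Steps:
o(k) = 1
l(v) = 14*v (l(v) = 7*(2*v) = 14*v)
(l(141) + o(-108)) + 2992 = (14*141 + 1) + 2992 = (1974 + 1) + 2992 = 1975 + 2992 = 4967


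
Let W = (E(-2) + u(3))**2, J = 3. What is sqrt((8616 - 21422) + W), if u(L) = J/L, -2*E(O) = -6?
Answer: I*sqrt(12790) ≈ 113.09*I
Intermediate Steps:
E(O) = 3 (E(O) = -1/2*(-6) = 3)
u(L) = 3/L
W = 16 (W = (3 + 3/3)**2 = (3 + 3*(1/3))**2 = (3 + 1)**2 = 4**2 = 16)
sqrt((8616 - 21422) + W) = sqrt((8616 - 21422) + 16) = sqrt(-12806 + 16) = sqrt(-12790) = I*sqrt(12790)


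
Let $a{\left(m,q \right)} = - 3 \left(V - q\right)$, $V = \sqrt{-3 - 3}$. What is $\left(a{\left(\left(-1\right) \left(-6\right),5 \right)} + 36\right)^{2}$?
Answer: $2547 - 306 i \sqrt{6} \approx 2547.0 - 749.54 i$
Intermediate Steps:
$V = i \sqrt{6}$ ($V = \sqrt{-6} = i \sqrt{6} \approx 2.4495 i$)
$a{\left(m,q \right)} = 3 q - 3 i \sqrt{6}$ ($a{\left(m,q \right)} = - 3 \left(i \sqrt{6} - q\right) = - 3 \left(- q + i \sqrt{6}\right) = 3 q - 3 i \sqrt{6}$)
$\left(a{\left(\left(-1\right) \left(-6\right),5 \right)} + 36\right)^{2} = \left(\left(3 \cdot 5 - 3 i \sqrt{6}\right) + 36\right)^{2} = \left(\left(15 - 3 i \sqrt{6}\right) + 36\right)^{2} = \left(51 - 3 i \sqrt{6}\right)^{2}$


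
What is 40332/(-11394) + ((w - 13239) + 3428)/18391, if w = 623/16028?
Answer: -2280068223871/559770030252 ≈ -4.0732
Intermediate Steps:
w = 623/16028 (w = 623*(1/16028) = 623/16028 ≈ 0.038870)
40332/(-11394) + ((w - 13239) + 3428)/18391 = 40332/(-11394) + ((623/16028 - 13239) + 3428)/18391 = 40332*(-1/11394) + (-212194069/16028 + 3428)*(1/18391) = -6722/1899 - 157250085/16028*1/18391 = -6722/1899 - 157250085/294770948 = -2280068223871/559770030252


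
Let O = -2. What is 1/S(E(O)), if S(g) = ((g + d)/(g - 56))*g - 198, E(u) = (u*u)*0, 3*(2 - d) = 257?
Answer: -1/198 ≈ -0.0050505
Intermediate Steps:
d = -251/3 (d = 2 - ⅓*257 = 2 - 257/3 = -251/3 ≈ -83.667)
E(u) = 0 (E(u) = u²*0 = 0)
S(g) = -198 + g*(-251/3 + g)/(-56 + g) (S(g) = ((g - 251/3)/(g - 56))*g - 198 = ((-251/3 + g)/(-56 + g))*g - 198 = g*(-251/3 + g)/(-56 + g) - 198 = -198 + g*(-251/3 + g)/(-56 + g))
1/S(E(O)) = 1/((11088 + 0² - 845/3*0)/(-56 + 0)) = 1/((11088 + 0 + 0)/(-56)) = 1/(-1/56*11088) = 1/(-198) = -1/198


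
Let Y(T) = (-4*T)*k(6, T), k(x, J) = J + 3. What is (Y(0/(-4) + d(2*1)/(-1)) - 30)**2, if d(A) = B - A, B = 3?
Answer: 484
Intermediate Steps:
k(x, J) = 3 + J
d(A) = 3 - A
Y(T) = -4*T*(3 + T) (Y(T) = (-4*T)*(3 + T) = -4*T*(3 + T))
(Y(0/(-4) + d(2*1)/(-1)) - 30)**2 = (-4*(0/(-4) + (3 - 2)/(-1))*(3 + (0/(-4) + (3 - 2)/(-1))) - 30)**2 = (-4*(0*(-1/4) + (3 - 1*2)*(-1))*(3 + (0*(-1/4) + (3 - 1*2)*(-1))) - 30)**2 = (-4*(0 + (3 - 2)*(-1))*(3 + (0 + (3 - 2)*(-1))) - 30)**2 = (-4*(0 + 1*(-1))*(3 + (0 + 1*(-1))) - 30)**2 = (-4*(0 - 1)*(3 + (0 - 1)) - 30)**2 = (-4*(-1)*(3 - 1) - 30)**2 = (-4*(-1)*2 - 30)**2 = (8 - 30)**2 = (-22)**2 = 484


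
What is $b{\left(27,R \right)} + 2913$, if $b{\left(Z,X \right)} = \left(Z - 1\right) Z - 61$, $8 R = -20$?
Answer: $3554$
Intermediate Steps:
$R = - \frac{5}{2}$ ($R = \frac{1}{8} \left(-20\right) = - \frac{5}{2} \approx -2.5$)
$b{\left(Z,X \right)} = -61 + Z \left(-1 + Z\right)$ ($b{\left(Z,X \right)} = \left(-1 + Z\right) Z - 61 = Z \left(-1 + Z\right) - 61 = -61 + Z \left(-1 + Z\right)$)
$b{\left(27,R \right)} + 2913 = \left(-61 + 27^{2} - 27\right) + 2913 = \left(-61 + 729 - 27\right) + 2913 = 641 + 2913 = 3554$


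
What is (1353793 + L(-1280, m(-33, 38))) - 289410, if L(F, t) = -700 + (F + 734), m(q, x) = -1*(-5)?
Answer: 1063137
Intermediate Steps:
m(q, x) = 5
L(F, t) = 34 + F (L(F, t) = -700 + (734 + F) = 34 + F)
(1353793 + L(-1280, m(-33, 38))) - 289410 = (1353793 + (34 - 1280)) - 289410 = (1353793 - 1246) - 289410 = 1352547 - 289410 = 1063137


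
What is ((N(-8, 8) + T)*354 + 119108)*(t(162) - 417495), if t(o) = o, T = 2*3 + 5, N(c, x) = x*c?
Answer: -41877697218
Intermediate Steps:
N(c, x) = c*x
T = 11 (T = 6 + 5 = 11)
((N(-8, 8) + T)*354 + 119108)*(t(162) - 417495) = ((-8*8 + 11)*354 + 119108)*(162 - 417495) = ((-64 + 11)*354 + 119108)*(-417333) = (-53*354 + 119108)*(-417333) = (-18762 + 119108)*(-417333) = 100346*(-417333) = -41877697218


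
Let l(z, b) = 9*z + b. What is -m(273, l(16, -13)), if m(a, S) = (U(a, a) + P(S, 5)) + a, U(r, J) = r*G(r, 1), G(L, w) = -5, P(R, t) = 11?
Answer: 1081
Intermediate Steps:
l(z, b) = b + 9*z
U(r, J) = -5*r (U(r, J) = r*(-5) = -5*r)
m(a, S) = 11 - 4*a (m(a, S) = (-5*a + 11) + a = (11 - 5*a) + a = 11 - 4*a)
-m(273, l(16, -13)) = -(11 - 4*273) = -(11 - 1092) = -1*(-1081) = 1081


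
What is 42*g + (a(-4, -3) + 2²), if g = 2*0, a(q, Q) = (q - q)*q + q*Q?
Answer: 16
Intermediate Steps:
a(q, Q) = Q*q (a(q, Q) = 0*q + Q*q = 0 + Q*q = Q*q)
g = 0
42*g + (a(-4, -3) + 2²) = 42*0 + (-3*(-4) + 2²) = 0 + (12 + 4) = 0 + 16 = 16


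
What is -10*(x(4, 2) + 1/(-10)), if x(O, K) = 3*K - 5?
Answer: -9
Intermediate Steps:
x(O, K) = -5 + 3*K
-10*(x(4, 2) + 1/(-10)) = -10*((-5 + 3*2) + 1/(-10)) = -10*((-5 + 6) - 1/10) = -10*(1 - 1/10) = -10*9/10 = -9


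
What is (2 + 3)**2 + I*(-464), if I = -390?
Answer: 180985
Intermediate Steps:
(2 + 3)**2 + I*(-464) = (2 + 3)**2 - 390*(-464) = 5**2 + 180960 = 25 + 180960 = 180985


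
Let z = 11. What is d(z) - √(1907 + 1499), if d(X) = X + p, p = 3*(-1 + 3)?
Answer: 17 - √3406 ≈ -41.361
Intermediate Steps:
p = 6 (p = 3*2 = 6)
d(X) = 6 + X (d(X) = X + 6 = 6 + X)
d(z) - √(1907 + 1499) = (6 + 11) - √(1907 + 1499) = 17 - √3406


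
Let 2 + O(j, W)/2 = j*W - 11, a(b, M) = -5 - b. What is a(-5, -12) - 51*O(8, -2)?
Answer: 2958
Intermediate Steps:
O(j, W) = -26 + 2*W*j (O(j, W) = -4 + 2*(j*W - 11) = -4 + 2*(W*j - 11) = -4 + 2*(-11 + W*j) = -4 + (-22 + 2*W*j) = -26 + 2*W*j)
a(-5, -12) - 51*O(8, -2) = (-5 - 1*(-5)) - 51*(-26 + 2*(-2)*8) = (-5 + 5) - 51*(-26 - 32) = 0 - 51*(-58) = 0 + 2958 = 2958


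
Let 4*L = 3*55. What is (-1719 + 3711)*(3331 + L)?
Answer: 6717522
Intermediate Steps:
L = 165/4 (L = (3*55)/4 = (¼)*165 = 165/4 ≈ 41.250)
(-1719 + 3711)*(3331 + L) = (-1719 + 3711)*(3331 + 165/4) = 1992*(13489/4) = 6717522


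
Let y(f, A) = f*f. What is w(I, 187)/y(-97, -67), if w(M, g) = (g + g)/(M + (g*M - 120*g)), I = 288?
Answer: 187/149151468 ≈ 1.2538e-6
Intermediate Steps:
y(f, A) = f²
w(M, g) = 2*g/(M - 120*g + M*g) (w(M, g) = (2*g)/(M + (M*g - 120*g)) = (2*g)/(M + (-120*g + M*g)) = (2*g)/(M - 120*g + M*g) = 2*g/(M - 120*g + M*g))
w(I, 187)/y(-97, -67) = (2*187/(288 - 120*187 + 288*187))/((-97)²) = (2*187/(288 - 22440 + 53856))/9409 = (2*187/31704)*(1/9409) = (2*187*(1/31704))*(1/9409) = (187/15852)*(1/9409) = 187/149151468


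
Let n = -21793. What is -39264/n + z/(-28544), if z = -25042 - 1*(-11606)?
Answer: 353390591/155514848 ≈ 2.2724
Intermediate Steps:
z = -13436 (z = -25042 + 11606 = -13436)
-39264/n + z/(-28544) = -39264/(-21793) - 13436/(-28544) = -39264*(-1/21793) - 13436*(-1/28544) = 39264/21793 + 3359/7136 = 353390591/155514848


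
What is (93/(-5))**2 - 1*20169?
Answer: -495576/25 ≈ -19823.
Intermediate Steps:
(93/(-5))**2 - 1*20169 = (93*(-1/5))**2 - 20169 = (-93/5)**2 - 20169 = 8649/25 - 20169 = -495576/25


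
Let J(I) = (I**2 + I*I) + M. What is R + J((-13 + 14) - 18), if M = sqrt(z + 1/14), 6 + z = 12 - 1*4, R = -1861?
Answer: -1283 + sqrt(406)/14 ≈ -1281.6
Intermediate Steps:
z = 2 (z = -6 + (12 - 1*4) = -6 + (12 - 4) = -6 + 8 = 2)
M = sqrt(406)/14 (M = sqrt(2 + 1/14) = sqrt(29/14) = sqrt(406)/14 ≈ 1.4392)
J(I) = 2*I**2 + sqrt(406)/14 (J(I) = (I**2 + I*I) + sqrt(406)/14 = (I**2 + I**2) + sqrt(406)/14 = 2*I**2 + sqrt(406)/14)
R + J((-13 + 14) - 18) = -1861 + (2*((-13 + 14) - 18)**2 + sqrt(406)/14) = -1861 + (2*(1 - 18)**2 + sqrt(406)/14) = -1861 + (2*(-17)**2 + sqrt(406)/14) = -1861 + (2*289 + sqrt(406)/14) = -1861 + (578 + sqrt(406)/14) = -1283 + sqrt(406)/14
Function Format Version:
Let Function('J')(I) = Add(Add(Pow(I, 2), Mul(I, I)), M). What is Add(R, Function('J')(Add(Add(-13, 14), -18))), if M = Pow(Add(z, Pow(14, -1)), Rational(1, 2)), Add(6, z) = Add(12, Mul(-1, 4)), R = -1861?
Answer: Add(-1283, Mul(Rational(1, 14), Pow(406, Rational(1, 2)))) ≈ -1281.6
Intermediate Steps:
z = 2 (z = Add(-6, Add(12, Mul(-1, 4))) = Add(-6, Add(12, -4)) = Add(-6, 8) = 2)
M = Mul(Rational(1, 14), Pow(406, Rational(1, 2))) (M = Pow(Add(2, Pow(14, -1)), Rational(1, 2)) = Pow(Add(2, Rational(1, 14)), Rational(1, 2)) = Pow(Rational(29, 14), Rational(1, 2)) = Mul(Rational(1, 14), Pow(406, Rational(1, 2))) ≈ 1.4392)
Function('J')(I) = Add(Mul(2, Pow(I, 2)), Mul(Rational(1, 14), Pow(406, Rational(1, 2)))) (Function('J')(I) = Add(Add(Pow(I, 2), Mul(I, I)), Mul(Rational(1, 14), Pow(406, Rational(1, 2)))) = Add(Add(Pow(I, 2), Pow(I, 2)), Mul(Rational(1, 14), Pow(406, Rational(1, 2)))) = Add(Mul(2, Pow(I, 2)), Mul(Rational(1, 14), Pow(406, Rational(1, 2)))))
Add(R, Function('J')(Add(Add(-13, 14), -18))) = Add(-1861, Add(Mul(2, Pow(Add(Add(-13, 14), -18), 2)), Mul(Rational(1, 14), Pow(406, Rational(1, 2))))) = Add(-1861, Add(Mul(2, Pow(Add(1, -18), 2)), Mul(Rational(1, 14), Pow(406, Rational(1, 2))))) = Add(-1861, Add(Mul(2, Pow(-17, 2)), Mul(Rational(1, 14), Pow(406, Rational(1, 2))))) = Add(-1861, Add(Mul(2, 289), Mul(Rational(1, 14), Pow(406, Rational(1, 2))))) = Add(-1861, Add(578, Mul(Rational(1, 14), Pow(406, Rational(1, 2))))) = Add(-1283, Mul(Rational(1, 14), Pow(406, Rational(1, 2))))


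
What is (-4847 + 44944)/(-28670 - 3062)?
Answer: -40097/31732 ≈ -1.2636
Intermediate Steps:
(-4847 + 44944)/(-28670 - 3062) = 40097/(-31732) = 40097*(-1/31732) = -40097/31732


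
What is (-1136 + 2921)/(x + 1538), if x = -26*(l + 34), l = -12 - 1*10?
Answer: 1785/1226 ≈ 1.4560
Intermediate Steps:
l = -22 (l = -12 - 10 = -22)
x = -312 (x = -26*(-22 + 34) = -26*12 = -312)
(-1136 + 2921)/(x + 1538) = (-1136 + 2921)/(-312 + 1538) = 1785/1226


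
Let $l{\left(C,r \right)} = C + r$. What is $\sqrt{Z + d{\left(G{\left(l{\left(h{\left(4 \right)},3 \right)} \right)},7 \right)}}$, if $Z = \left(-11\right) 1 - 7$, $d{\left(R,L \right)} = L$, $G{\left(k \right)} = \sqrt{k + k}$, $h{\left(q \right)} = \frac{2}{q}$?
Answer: $i \sqrt{11} \approx 3.3166 i$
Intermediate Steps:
$G{\left(k \right)} = \sqrt{2} \sqrt{k}$ ($G{\left(k \right)} = \sqrt{2 k} = \sqrt{2} \sqrt{k}$)
$Z = -18$ ($Z = -11 - 7 = -18$)
$\sqrt{Z + d{\left(G{\left(l{\left(h{\left(4 \right)},3 \right)} \right)},7 \right)}} = \sqrt{-18 + 7} = \sqrt{-11} = i \sqrt{11}$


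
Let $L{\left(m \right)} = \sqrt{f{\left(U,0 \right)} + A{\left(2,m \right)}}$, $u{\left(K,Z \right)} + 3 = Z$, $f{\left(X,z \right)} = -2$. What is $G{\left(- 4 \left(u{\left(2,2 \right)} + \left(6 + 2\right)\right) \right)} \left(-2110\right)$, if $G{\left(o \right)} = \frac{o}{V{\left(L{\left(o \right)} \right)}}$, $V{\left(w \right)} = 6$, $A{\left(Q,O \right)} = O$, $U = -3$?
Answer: $\frac{29540}{3} \approx 9846.7$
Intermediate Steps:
$u{\left(K,Z \right)} = -3 + Z$
$L{\left(m \right)} = \sqrt{-2 + m}$
$G{\left(o \right)} = \frac{o}{6}$
$G{\left(- 4 \left(u{\left(2,2 \right)} + \left(6 + 2\right)\right) \right)} \left(-2110\right) = \frac{\left(-4\right) \left(\left(-3 + 2\right) + \left(6 + 2\right)\right)}{6} \left(-2110\right) = \frac{\left(-4\right) \left(-1 + 8\right)}{6} \left(-2110\right) = \frac{\left(-4\right) 7}{6} \left(-2110\right) = \frac{1}{6} \left(-28\right) \left(-2110\right) = \left(- \frac{14}{3}\right) \left(-2110\right) = \frac{29540}{3}$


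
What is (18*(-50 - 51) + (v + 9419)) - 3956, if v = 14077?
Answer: 17722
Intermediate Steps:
(18*(-50 - 51) + (v + 9419)) - 3956 = (18*(-50 - 51) + (14077 + 9419)) - 3956 = (18*(-101) + 23496) - 3956 = (-1818 + 23496) - 3956 = 21678 - 3956 = 17722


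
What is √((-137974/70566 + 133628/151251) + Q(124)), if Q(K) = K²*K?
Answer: √6033229149507282011187123/1778863011 ≈ 1380.8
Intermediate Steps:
Q(K) = K³
√((-137974/70566 + 133628/151251) + Q(124)) = √((-137974/70566 + 133628/151251) + 124³) = √((-137974*1/70566 + 133628*(1/151251)) + 1906624) = √((-68987/35283 + 133628/151251) + 1906624) = √(-1906518671/1778863011 + 1906624) = √(3391621002966193/1778863011) = √6033229149507282011187123/1778863011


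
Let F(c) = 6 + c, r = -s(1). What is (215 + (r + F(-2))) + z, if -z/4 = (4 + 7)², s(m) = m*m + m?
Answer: -267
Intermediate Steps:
s(m) = m + m² (s(m) = m² + m = m + m²)
r = -2 (r = -(1 + 1) = -2 ≈ -2.0000)
z = -484 (z = -4*(4 + 7)² = -4*11² = -4*121 = -484)
(215 + (r + F(-2))) + z = (215 + (-2 + (6 - 2))) - 484 = (215 + (-2 + 4)) - 484 = (215 + 2) - 484 = 217 - 484 = -267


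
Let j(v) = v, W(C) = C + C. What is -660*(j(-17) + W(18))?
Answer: -12540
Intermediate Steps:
W(C) = 2*C
-660*(j(-17) + W(18)) = -660*(-17 + 2*18) = -660*(-17 + 36) = -660*19 = -12540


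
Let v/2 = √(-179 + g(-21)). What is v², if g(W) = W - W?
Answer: -716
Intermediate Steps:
g(W) = 0
v = 2*I*√179 (v = 2*√(-179 + 0) = 2*√(-179) = 2*(I*√179) = 2*I*√179 ≈ 26.758*I)
v² = (2*I*√179)² = -716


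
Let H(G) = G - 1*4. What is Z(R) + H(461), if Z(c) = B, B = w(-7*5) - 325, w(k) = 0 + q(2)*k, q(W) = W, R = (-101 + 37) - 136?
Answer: 62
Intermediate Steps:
H(G) = -4 + G (H(G) = G - 4 = -4 + G)
R = -200 (R = -64 - 136 = -200)
w(k) = 2*k (w(k) = 0 + 2*k = 2*k)
B = -395 (B = 2*(-7*5) - 325 = 2*(-35) - 325 = -70 - 325 = -395)
Z(c) = -395
Z(R) + H(461) = -395 + (-4 + 461) = -395 + 457 = 62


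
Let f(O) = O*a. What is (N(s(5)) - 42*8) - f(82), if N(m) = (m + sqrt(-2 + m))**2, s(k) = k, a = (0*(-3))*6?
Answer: -308 + 10*sqrt(3) ≈ -290.68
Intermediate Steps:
a = 0 (a = 0*6 = 0)
f(O) = 0 (f(O) = O*0 = 0)
(N(s(5)) - 42*8) - f(82) = ((5 + sqrt(-2 + 5))**2 - 42*8) - 1*0 = ((5 + sqrt(3))**2 - 336) + 0 = (-336 + (5 + sqrt(3))**2) + 0 = -336 + (5 + sqrt(3))**2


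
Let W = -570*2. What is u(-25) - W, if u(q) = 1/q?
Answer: 28499/25 ≈ 1140.0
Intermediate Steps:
W = -1140
u(-25) - W = 1/(-25) - 1*(-1140) = -1/25 + 1140 = 28499/25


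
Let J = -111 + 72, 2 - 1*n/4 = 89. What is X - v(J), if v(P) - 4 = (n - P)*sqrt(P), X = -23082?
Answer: -23086 + 309*I*sqrt(39) ≈ -23086.0 + 1929.7*I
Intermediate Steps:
n = -348 (n = 8 - 4*89 = 8 - 356 = -348)
J = -39
v(P) = 4 + sqrt(P)*(-348 - P) (v(P) = 4 + (-348 - P)*sqrt(P) = 4 + sqrt(P)*(-348 - P))
X - v(J) = -23082 - (4 - (-39)**(3/2) - 348*I*sqrt(39)) = -23082 - (4 - (-39)*I*sqrt(39) - 348*I*sqrt(39)) = -23082 - (4 + 39*I*sqrt(39) - 348*I*sqrt(39)) = -23082 - (4 - 309*I*sqrt(39)) = -23082 + (-4 + 309*I*sqrt(39)) = -23086 + 309*I*sqrt(39)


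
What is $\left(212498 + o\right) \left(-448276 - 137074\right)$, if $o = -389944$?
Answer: $103868016100$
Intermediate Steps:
$\left(212498 + o\right) \left(-448276 - 137074\right) = \left(212498 - 389944\right) \left(-448276 - 137074\right) = \left(-177446\right) \left(-585350\right) = 103868016100$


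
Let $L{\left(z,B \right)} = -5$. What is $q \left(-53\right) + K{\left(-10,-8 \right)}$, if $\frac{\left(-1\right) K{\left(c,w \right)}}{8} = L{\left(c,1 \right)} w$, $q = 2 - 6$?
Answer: $-108$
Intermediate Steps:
$q = -4$ ($q = 2 - 6 = -4$)
$K{\left(c,w \right)} = 40 w$ ($K{\left(c,w \right)} = - 8 \left(- 5 w\right) = 40 w$)
$q \left(-53\right) + K{\left(-10,-8 \right)} = \left(-4\right) \left(-53\right) + 40 \left(-8\right) = 212 - 320 = -108$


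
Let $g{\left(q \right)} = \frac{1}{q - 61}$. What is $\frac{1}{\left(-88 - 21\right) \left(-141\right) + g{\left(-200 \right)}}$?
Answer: $\frac{261}{4011308} \approx 6.5066 \cdot 10^{-5}$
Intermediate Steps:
$g{\left(q \right)} = \frac{1}{-61 + q}$
$\frac{1}{\left(-88 - 21\right) \left(-141\right) + g{\left(-200 \right)}} = \frac{1}{\left(-88 - 21\right) \left(-141\right) + \frac{1}{-61 - 200}} = \frac{1}{\left(-109\right) \left(-141\right) + \frac{1}{-261}} = \frac{1}{15369 - \frac{1}{261}} = \frac{1}{\frac{4011308}{261}} = \frac{261}{4011308}$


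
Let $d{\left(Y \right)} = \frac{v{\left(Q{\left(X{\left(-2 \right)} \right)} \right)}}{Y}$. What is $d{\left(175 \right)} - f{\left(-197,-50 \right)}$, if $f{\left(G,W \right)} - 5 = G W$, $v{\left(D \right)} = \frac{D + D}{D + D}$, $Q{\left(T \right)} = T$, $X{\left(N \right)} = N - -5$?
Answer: $- \frac{1724624}{175} \approx -9855.0$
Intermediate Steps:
$X{\left(N \right)} = 5 + N$ ($X{\left(N \right)} = N + 5 = 5 + N$)
$v{\left(D \right)} = 1$ ($v{\left(D \right)} = \frac{2 D}{2 D} = 2 D \frac{1}{2 D} = 1$)
$f{\left(G,W \right)} = 5 + G W$
$d{\left(Y \right)} = \frac{1}{Y}$ ($d{\left(Y \right)} = 1 \frac{1}{Y} = \frac{1}{Y}$)
$d{\left(175 \right)} - f{\left(-197,-50 \right)} = \frac{1}{175} - \left(5 - -9850\right) = \frac{1}{175} - \left(5 + 9850\right) = \frac{1}{175} - 9855 = - \frac{1724624}{175}$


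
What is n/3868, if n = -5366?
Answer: -2683/1934 ≈ -1.3873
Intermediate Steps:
n/3868 = -5366/3868 = -5366*1/3868 = -2683/1934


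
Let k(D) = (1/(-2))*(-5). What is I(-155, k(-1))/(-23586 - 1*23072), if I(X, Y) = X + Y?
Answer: 305/93316 ≈ 0.0032685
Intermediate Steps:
k(D) = 5/2 (k(D) = (1*(-1/2))*(-5) = -1/2*(-5) = 5/2)
I(-155, k(-1))/(-23586 - 1*23072) = (-155 + 5/2)/(-23586 - 1*23072) = -305/(2*(-23586 - 23072)) = -305/2/(-46658) = -305/2*(-1/46658) = 305/93316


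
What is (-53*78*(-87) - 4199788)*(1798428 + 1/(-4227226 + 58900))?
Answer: -14393640915954289255/2084163 ≈ -6.9062e+12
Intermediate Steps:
(-53*78*(-87) - 4199788)*(1798428 + 1/(-4227226 + 58900)) = (-4134*(-87) - 4199788)*(1798428 + 1/(-4168326)) = (359658 - 4199788)*(1798428 - 1/4168326) = -3840130*7496434191527/4168326 = -14393640915954289255/2084163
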